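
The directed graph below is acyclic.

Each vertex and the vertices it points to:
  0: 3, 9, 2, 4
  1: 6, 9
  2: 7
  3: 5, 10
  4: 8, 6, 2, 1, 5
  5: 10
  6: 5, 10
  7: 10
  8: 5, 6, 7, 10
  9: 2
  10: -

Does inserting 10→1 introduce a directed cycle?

Yes

Adding 10→1 creates a cycle iff 1 can already reach 10.
Path from 1: 1 → 6 → 10.
So 1 → … → 10 → 1 is a cycle.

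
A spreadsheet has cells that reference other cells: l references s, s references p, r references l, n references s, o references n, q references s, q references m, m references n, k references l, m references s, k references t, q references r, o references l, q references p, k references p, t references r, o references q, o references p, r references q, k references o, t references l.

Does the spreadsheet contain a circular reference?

DFS with white/gray/black marking, starting from m:
m gray
  n gray
    s gray
      p gray
      p black
    s black
  n black
  m→s: s black — skip
m black
k gray
  k→p: p black — skip
  l gray
    l→s: s black — skip
  l black
  t gray
    r gray
      r→l: l black — skip
      q gray
        q→p: p black — skip
        q→s: s black — skip
        q→r: r is gray → back edge
Back edge found, so a cycle exists: r → q → r.

Yes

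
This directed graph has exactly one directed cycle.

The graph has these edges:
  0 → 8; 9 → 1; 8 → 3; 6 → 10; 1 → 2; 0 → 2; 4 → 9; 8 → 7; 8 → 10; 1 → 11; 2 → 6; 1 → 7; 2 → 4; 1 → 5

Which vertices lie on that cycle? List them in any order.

1, 2, 4, 9

DFS with gray/black marking from 2:
2 gray
  6 gray
    10 gray
    10 black
  6 black
  4 gray
    9 gray
      1 gray
        11 gray
        11 black
        7 gray
        7 black
        1→2: 2 is gray → back edge
Back edge closes the cycle 2 → 4 → 9 → 1 → 2; its vertices are {1, 2, 4, 9}.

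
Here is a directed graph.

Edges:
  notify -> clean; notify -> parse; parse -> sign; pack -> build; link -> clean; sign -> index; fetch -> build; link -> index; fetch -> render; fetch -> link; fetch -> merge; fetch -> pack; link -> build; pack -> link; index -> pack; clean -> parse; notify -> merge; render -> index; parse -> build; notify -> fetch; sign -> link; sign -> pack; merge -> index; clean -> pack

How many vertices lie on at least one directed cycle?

6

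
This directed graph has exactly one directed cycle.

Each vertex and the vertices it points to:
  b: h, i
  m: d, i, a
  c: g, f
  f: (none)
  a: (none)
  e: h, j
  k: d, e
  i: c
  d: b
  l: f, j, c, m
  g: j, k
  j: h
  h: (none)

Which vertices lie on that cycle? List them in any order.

b, c, d, g, i, k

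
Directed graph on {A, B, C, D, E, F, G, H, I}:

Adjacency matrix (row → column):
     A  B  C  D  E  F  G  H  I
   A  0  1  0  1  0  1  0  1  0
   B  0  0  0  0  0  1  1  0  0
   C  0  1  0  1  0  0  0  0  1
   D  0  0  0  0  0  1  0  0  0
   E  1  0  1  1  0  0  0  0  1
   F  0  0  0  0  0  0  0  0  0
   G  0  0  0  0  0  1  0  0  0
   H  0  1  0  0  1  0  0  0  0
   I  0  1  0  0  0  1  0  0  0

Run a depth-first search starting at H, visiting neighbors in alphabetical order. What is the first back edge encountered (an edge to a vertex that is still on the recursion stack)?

A→H

DFS from H (visiting neighbors in alphabetical order); mark gray on enter, black on exit:
H gray
  B gray
    F gray
    F black
    G gray
      G→F: F black — skip
    G black
  B black
  E gray
    A gray
      A→B: B black — skip
      D gray
        D→F: F black — skip
      D black
      A→F: F black — skip
      A→H: H is gray → back edge
First back edge: A → H.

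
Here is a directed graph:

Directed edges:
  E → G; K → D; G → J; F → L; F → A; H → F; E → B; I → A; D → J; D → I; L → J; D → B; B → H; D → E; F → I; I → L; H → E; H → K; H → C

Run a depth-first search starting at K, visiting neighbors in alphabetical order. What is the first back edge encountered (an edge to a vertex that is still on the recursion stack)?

DFS from K (visiting neighbors in alphabetical order); mark gray on enter, black on exit:
K gray
  D gray
    B gray
      H gray
        C gray
        C black
        E gray
          E→B: B is gray → back edge
First back edge: E → B.

E→B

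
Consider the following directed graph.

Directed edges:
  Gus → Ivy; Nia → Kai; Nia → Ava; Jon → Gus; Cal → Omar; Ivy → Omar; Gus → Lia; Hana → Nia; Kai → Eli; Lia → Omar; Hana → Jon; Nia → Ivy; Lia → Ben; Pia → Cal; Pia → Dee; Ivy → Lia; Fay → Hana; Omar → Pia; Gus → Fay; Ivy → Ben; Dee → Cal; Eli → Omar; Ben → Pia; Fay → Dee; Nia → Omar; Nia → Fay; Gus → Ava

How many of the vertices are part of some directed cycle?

A vertex is on a directed cycle iff it belongs to a strongly connected component of size ≥ 2 (or has a self-loop).
The vertices on cycles are {Cal, Dee, Fay, Gus, Jon, Nia, Pia, Hana, Omar} — 9 in total.

9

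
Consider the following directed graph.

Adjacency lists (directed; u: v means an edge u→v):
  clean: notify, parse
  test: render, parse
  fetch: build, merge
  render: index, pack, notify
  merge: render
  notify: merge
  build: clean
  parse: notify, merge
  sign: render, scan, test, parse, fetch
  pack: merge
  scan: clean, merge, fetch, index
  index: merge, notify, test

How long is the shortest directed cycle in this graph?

3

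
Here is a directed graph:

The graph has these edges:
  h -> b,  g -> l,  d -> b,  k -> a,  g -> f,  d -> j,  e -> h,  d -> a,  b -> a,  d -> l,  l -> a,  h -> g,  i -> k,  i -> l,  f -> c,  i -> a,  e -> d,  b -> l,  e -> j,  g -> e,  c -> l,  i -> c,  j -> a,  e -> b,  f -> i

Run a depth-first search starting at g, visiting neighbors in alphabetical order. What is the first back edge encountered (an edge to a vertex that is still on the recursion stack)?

h->g

DFS from g (visiting neighbors in alphabetical order); mark gray on enter, black on exit:
g gray
  e gray
    b gray
      a gray
      a black
      l gray
        l→a: a black — skip
      l black
    b black
    d gray
      d→a: a black — skip
      d→b: b black — skip
      j gray
        j→a: a black — skip
      j black
      d→l: l black — skip
    d black
    h gray
      h→b: b black — skip
      h→g: g is gray → back edge
First back edge: h → g.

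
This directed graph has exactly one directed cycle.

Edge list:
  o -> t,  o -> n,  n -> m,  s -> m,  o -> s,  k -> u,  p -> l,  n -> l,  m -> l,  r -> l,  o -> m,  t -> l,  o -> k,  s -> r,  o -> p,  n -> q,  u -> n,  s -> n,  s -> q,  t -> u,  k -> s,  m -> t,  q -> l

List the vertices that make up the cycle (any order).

m, n, t, u

DFS with gray/black marking from u:
u gray
  n gray
    q gray
      l gray
      l black
    q black
    n→l: l black — skip
    m gray
      t gray
        t→l: l black — skip
        t→u: u is gray → back edge
Back edge closes the cycle u → n → m → t → u; its vertices are {m, n, t, u}.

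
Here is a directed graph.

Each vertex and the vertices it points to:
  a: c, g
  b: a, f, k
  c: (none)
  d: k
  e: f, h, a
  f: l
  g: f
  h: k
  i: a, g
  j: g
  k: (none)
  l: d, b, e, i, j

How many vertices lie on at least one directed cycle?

A vertex is on a directed cycle iff it belongs to a strongly connected component of size ≥ 2 (or has a self-loop).
The vertices on cycles are {a, b, e, f, g, i, j, l} — 8 in total.

8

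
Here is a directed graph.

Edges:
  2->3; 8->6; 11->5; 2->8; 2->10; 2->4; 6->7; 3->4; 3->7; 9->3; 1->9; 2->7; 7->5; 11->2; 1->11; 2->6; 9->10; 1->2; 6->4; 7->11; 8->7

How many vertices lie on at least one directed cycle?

6

A vertex is on a directed cycle iff it belongs to a strongly connected component of size ≥ 2 (or has a self-loop).
The vertices on cycles are {2, 3, 6, 7, 8, 11} — 6 in total.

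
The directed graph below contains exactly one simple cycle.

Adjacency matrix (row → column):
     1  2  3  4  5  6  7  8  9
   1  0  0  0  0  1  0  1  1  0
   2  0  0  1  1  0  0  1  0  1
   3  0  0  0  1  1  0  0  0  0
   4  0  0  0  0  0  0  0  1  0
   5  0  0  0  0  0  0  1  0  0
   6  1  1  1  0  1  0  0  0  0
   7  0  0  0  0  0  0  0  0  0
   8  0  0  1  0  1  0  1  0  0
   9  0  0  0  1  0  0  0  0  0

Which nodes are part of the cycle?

DFS with gray/black marking from 8:
8 gray
  7 gray
  7 black
  3 gray
    4 gray
      4→8: 8 is gray → back edge
Back edge closes the cycle 8 → 3 → 4 → 8; its vertices are {3, 4, 8}.

3, 4, 8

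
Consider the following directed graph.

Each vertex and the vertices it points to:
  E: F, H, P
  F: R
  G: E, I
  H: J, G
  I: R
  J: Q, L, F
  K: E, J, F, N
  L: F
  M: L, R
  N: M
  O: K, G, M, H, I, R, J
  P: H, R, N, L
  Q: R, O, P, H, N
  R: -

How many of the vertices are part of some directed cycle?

8

A vertex is on a directed cycle iff it belongs to a strongly connected component of size ≥ 2 (or has a self-loop).
The vertices on cycles are {E, G, H, J, K, O, P, Q} — 8 in total.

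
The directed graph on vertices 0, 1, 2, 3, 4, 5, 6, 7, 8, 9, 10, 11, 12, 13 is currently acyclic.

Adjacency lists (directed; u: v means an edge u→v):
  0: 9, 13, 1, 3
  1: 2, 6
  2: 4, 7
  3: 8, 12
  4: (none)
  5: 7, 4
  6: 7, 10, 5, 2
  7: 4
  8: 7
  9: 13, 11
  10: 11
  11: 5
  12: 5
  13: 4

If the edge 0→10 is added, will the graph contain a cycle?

Adding 0→10 creates a cycle iff 10 can already reach 0.
Explore from 10: no path reaches 0. The graph stays acyclic.

No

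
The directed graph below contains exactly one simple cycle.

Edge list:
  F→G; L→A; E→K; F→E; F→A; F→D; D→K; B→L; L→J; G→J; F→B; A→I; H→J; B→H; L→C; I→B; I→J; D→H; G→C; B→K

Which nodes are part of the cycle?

A, B, I, L

DFS with gray/black marking from B:
B gray
  H gray
    J gray
    J black
  H black
  K gray
  K black
  L gray
    C gray
    C black
    L→J: J black — skip
    A gray
      I gray
        I→J: J black — skip
        I→B: B is gray → back edge
Back edge closes the cycle B → L → A → I → B; its vertices are {A, B, I, L}.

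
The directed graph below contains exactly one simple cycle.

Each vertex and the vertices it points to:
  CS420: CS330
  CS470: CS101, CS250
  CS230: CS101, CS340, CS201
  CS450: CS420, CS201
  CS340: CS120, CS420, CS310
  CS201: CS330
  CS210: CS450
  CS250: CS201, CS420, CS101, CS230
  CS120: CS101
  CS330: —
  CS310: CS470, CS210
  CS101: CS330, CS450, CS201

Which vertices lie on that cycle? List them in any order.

CS230, CS250, CS310, CS340, CS470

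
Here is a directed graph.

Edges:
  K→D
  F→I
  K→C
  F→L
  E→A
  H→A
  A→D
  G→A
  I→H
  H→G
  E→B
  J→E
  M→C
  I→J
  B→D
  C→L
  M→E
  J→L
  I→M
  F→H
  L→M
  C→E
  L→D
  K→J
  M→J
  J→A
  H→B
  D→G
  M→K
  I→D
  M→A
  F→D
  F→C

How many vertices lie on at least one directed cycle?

8

A vertex is on a directed cycle iff it belongs to a strongly connected component of size ≥ 2 (or has a self-loop).
The vertices on cycles are {A, C, D, G, J, K, L, M} — 8 in total.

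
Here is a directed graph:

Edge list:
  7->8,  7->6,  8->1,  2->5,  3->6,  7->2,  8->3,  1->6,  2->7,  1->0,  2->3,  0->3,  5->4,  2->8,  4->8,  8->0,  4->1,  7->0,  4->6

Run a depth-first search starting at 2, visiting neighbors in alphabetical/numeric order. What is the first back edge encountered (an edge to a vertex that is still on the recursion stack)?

DFS from 2 (visiting neighbors in alphabetical/numeric order); mark gray on enter, black on exit:
2 gray
  3 gray
    6 gray
    6 black
  3 black
  5 gray
    4 gray
      1 gray
        0 gray
          0→3: 3 black — skip
        0 black
        1→6: 6 black — skip
      1 black
      4→6: 6 black — skip
      8 gray
        8→0: 0 black — skip
        8→1: 1 black — skip
        8→3: 3 black — skip
      8 black
    4 black
  5 black
  7 gray
    7→0: 0 black — skip
    7→2: 2 is gray → back edge
First back edge: 7 → 2.

7→2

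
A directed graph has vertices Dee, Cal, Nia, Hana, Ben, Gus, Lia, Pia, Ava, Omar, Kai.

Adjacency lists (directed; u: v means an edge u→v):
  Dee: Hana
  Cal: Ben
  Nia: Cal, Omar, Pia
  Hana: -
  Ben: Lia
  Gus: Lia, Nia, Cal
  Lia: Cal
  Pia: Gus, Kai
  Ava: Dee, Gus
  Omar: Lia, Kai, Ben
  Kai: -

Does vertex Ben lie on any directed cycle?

Ben is on a cycle iff Ben can reach itself via ≥1 edge.
Ben → Lia → Cal → Ben — yes.

Yes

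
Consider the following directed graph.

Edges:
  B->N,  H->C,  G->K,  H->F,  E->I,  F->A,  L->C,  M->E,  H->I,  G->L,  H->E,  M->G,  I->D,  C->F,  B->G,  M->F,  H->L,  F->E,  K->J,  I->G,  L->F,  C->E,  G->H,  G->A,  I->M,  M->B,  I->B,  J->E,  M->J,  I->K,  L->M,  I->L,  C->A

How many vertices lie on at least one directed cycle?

A vertex is on a directed cycle iff it belongs to a strongly connected component of size ≥ 2 (or has a self-loop).
The vertices on cycles are {B, C, E, F, G, H, I, J, K, L, M} — 11 in total.

11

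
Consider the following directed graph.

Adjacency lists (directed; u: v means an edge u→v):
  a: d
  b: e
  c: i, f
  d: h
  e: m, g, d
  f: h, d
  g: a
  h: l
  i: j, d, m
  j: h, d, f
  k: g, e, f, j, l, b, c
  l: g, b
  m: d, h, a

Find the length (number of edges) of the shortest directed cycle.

5

For each vertex v, BFS finds the shortest path from v back to v.
The shortest such closed walk is l → b → e → m → h → l, length 5.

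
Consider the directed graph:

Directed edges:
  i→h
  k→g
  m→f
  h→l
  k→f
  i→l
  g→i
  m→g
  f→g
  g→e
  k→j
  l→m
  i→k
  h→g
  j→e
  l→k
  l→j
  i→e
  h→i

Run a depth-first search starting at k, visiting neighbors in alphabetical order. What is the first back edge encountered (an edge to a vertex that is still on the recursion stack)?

h→g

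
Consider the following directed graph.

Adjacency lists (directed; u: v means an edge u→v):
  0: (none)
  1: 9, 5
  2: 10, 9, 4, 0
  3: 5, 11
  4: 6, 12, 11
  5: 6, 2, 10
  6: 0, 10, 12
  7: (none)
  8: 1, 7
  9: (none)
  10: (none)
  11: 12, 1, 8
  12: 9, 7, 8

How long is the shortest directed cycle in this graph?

5

For each vertex v, BFS finds the shortest path from v back to v.
The shortest such closed walk is 5 → 2 → 4 → 11 → 1 → 5, length 5.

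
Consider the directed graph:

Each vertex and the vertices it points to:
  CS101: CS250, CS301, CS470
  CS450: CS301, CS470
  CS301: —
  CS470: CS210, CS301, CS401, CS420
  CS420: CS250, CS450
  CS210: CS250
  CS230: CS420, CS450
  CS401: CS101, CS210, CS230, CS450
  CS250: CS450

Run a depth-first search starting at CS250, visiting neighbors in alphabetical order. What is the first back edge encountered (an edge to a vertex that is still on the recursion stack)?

CS210->CS250

DFS from CS250 (visiting neighbors in alphabetical order); mark gray on enter, black on exit:
CS250 gray
  CS450 gray
    CS301 gray
    CS301 black
    CS470 gray
      CS210 gray
        CS210→CS250: CS250 is gray → back edge
First back edge: CS210 → CS250.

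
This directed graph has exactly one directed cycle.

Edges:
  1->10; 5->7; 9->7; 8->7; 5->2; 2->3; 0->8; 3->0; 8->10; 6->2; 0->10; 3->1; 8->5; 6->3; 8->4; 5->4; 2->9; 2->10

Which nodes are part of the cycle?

DFS with gray/black marking from 3:
3 gray
  1 gray
    10 gray
    10 black
  1 black
  0 gray
    0→10: 10 black — skip
    8 gray
      8→10: 10 black — skip
      4 gray
      4 black
      7 gray
      7 black
      5 gray
        5→4: 4 black — skip
        5→7: 7 black — skip
        2 gray
          2→3: 3 is gray → back edge
Back edge closes the cycle 3 → 0 → 8 → 5 → 2 → 3; its vertices are {0, 2, 3, 5, 8}.

0, 2, 3, 5, 8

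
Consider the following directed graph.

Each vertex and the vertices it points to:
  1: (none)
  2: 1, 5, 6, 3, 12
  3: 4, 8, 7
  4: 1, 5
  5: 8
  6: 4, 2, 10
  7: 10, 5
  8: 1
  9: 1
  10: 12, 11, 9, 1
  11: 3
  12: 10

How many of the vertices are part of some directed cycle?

7

A vertex is on a directed cycle iff it belongs to a strongly connected component of size ≥ 2 (or has a self-loop).
The vertices on cycles are {2, 3, 6, 7, 10, 11, 12} — 7 in total.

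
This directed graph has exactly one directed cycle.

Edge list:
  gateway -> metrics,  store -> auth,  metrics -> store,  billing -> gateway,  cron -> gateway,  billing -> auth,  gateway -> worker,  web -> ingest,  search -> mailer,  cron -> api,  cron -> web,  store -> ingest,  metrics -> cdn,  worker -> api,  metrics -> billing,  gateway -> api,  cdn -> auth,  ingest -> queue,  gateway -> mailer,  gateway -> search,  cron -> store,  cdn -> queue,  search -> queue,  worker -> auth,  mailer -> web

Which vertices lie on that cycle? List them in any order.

billing, gateway, metrics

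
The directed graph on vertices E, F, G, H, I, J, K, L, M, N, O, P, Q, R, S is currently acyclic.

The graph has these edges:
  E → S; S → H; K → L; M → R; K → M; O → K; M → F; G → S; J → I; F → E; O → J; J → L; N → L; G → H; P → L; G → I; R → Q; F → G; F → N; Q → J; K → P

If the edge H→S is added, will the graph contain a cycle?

Adding H→S creates a cycle iff S can already reach H.
Path from S: S → H.
So S → … → H → S is a cycle.

Yes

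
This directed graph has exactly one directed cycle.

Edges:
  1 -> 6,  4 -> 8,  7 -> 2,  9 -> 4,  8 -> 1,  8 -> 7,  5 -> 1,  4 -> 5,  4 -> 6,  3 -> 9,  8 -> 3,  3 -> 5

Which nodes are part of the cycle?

DFS with gray/black marking from 4:
4 gray
  8 gray
    3 gray
      5 gray
        1 gray
          6 gray
          6 black
        1 black
      5 black
      9 gray
        9→4: 4 is gray → back edge
Back edge closes the cycle 4 → 8 → 3 → 9 → 4; its vertices are {3, 4, 8, 9}.

3, 4, 8, 9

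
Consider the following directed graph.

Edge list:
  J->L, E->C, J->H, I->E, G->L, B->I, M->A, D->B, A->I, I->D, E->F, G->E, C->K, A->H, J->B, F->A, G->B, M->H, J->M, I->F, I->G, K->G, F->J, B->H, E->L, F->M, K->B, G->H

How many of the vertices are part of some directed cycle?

A vertex is on a directed cycle iff it belongs to a strongly connected component of size ≥ 2 (or has a self-loop).
The vertices on cycles are {A, B, C, D, E, F, G, I, J, K, M} — 11 in total.

11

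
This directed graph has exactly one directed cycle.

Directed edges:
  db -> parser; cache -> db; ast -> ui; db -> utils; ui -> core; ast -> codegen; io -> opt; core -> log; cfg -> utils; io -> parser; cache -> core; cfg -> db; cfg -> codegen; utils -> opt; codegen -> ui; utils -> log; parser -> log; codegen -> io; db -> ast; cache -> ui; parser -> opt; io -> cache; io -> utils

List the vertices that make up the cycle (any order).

db, io, ast, cache, codegen

DFS with gray/black marking from db:
db gray
  ast gray
    ui gray
      core gray
        log gray
        log black
      core black
    ui black
    codegen gray
      io gray
        cache gray
          cache→ui: ui black — skip
          cache→db: db is gray → back edge
Back edge closes the cycle db → ast → codegen → io → cache → db; its vertices are {db, io, ast, cache, codegen}.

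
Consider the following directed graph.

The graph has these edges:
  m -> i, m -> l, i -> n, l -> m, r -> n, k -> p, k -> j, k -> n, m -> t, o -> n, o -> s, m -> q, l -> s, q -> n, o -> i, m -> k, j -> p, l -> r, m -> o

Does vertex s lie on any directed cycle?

No

s lies on a cycle iff there is a path from s back to itself.
Exploring from s, it never reaches itself; equivalently, its strongly connected component is a singleton.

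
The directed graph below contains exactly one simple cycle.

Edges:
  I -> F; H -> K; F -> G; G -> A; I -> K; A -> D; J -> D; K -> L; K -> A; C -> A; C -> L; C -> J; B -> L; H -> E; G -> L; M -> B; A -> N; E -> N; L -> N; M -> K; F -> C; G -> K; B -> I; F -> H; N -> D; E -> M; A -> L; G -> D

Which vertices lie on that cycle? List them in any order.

B, E, F, H, I, M

DFS with gray/black marking from F:
F gray
  G gray
    D gray
    D black
    A gray
      A→D: D black — skip
      L gray
        N gray
          N→D: D black — skip
        N black
      L black
      A→N: N black — skip
    A black
    G→L: L black — skip
    K gray
      K→L: L black — skip
      K→A: A black — skip
    K black
  G black
  H gray
    H→K: K black — skip
    E gray
      E→N: N black — skip
      M gray
        B gray
          B→L: L black — skip
          I gray
            I→K: K black — skip
            I→F: F is gray → back edge
Back edge closes the cycle F → H → E → M → B → I → F; its vertices are {B, E, F, H, I, M}.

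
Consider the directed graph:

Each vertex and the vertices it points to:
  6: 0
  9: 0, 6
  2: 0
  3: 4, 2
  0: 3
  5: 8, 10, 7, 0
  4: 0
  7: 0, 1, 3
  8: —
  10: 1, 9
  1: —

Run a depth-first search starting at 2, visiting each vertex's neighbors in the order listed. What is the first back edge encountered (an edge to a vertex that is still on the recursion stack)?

DFS from 2 (visiting each vertex's neighbors in the order listed); mark gray on enter, black on exit:
2 gray
  0 gray
    3 gray
      4 gray
        4→0: 0 is gray → back edge
First back edge: 4 → 0.

4->0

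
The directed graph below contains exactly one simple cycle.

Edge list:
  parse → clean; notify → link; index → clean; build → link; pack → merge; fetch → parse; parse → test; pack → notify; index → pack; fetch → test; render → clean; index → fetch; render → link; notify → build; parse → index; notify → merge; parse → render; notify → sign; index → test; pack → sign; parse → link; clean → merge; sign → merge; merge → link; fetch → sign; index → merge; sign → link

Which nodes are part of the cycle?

DFS with gray/black marking from parse:
parse gray
  index gray
    fetch gray
      test gray
      test black
      fetch→parse: parse is gray → back edge
Back edge closes the cycle parse → index → fetch → parse; its vertices are {fetch, index, parse}.

fetch, index, parse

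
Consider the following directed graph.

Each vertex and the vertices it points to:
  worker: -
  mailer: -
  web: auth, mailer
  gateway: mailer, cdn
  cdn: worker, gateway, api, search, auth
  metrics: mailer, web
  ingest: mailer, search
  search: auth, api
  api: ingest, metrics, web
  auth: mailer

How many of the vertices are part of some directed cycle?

5

A vertex is on a directed cycle iff it belongs to a strongly connected component of size ≥ 2 (or has a self-loop).
The vertices on cycles are {api, cdn, ingest, search, gateway} — 5 in total.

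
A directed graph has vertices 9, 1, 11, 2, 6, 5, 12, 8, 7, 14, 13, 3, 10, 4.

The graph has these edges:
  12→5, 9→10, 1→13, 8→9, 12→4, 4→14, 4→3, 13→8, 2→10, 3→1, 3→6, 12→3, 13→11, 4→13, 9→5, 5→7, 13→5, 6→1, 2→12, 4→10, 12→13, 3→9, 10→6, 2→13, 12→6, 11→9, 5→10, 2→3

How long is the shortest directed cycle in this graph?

For each vertex v, BFS finds the shortest path from v back to v.
The shortest such closed walk is 13 → 5 → 10 → 6 → 1 → 13, length 5.

5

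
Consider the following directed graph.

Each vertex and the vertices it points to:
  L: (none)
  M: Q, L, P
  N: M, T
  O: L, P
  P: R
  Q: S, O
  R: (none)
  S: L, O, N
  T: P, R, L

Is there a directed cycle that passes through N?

Yes

N is on a cycle iff N can reach itself via ≥1 edge.
N → M → Q → S → N — yes.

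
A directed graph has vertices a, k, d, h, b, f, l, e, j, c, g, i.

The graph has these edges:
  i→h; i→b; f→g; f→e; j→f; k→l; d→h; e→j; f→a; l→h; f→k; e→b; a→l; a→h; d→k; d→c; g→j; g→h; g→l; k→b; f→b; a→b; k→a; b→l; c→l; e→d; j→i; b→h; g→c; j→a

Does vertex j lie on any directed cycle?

j is on a cycle iff j can reach itself via ≥1 edge.
j → f → g → j — yes.

Yes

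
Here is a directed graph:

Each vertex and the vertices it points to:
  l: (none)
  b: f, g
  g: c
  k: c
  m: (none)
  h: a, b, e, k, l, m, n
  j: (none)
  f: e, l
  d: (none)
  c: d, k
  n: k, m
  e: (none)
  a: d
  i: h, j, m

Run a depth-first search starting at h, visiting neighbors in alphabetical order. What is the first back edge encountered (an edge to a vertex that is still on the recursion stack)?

k->c

DFS from h (visiting neighbors in alphabetical order); mark gray on enter, black on exit:
h gray
  a gray
    d gray
    d black
  a black
  b gray
    f gray
      e gray
      e black
      l gray
      l black
    f black
    g gray
      c gray
        c→d: d black — skip
        k gray
          k→c: c is gray → back edge
First back edge: k → c.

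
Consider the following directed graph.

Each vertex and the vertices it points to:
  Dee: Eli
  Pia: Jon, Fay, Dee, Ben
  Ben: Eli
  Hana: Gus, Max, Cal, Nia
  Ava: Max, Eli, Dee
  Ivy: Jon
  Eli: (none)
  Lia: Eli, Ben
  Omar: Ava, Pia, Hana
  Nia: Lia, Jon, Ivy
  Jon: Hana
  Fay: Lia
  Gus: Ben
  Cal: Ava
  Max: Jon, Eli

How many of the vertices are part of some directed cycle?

A vertex is on a directed cycle iff it belongs to a strongly connected component of size ≥ 2 (or has a self-loop).
The vertices on cycles are {Ava, Cal, Ivy, Jon, Max, Nia, Hana} — 7 in total.

7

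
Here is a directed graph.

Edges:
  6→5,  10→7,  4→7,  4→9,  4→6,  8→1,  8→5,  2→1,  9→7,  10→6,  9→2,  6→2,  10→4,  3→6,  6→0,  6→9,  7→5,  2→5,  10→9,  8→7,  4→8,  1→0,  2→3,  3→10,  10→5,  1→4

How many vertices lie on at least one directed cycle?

8

A vertex is on a directed cycle iff it belongs to a strongly connected component of size ≥ 2 (or has a self-loop).
The vertices on cycles are {1, 2, 3, 4, 6, 8, 9, 10} — 8 in total.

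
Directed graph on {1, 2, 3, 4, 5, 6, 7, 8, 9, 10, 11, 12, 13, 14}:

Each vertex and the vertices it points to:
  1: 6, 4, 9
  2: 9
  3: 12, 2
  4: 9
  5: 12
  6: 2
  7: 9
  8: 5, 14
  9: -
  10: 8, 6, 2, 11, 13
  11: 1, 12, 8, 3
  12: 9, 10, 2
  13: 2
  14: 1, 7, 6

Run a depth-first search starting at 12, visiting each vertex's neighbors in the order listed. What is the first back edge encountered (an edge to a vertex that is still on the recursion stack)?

DFS from 12 (visiting each vertex's neighbors in the order listed); mark gray on enter, black on exit:
12 gray
  9 gray
  9 black
  10 gray
    8 gray
      5 gray
        5→12: 12 is gray → back edge
First back edge: 5 → 12.

5->12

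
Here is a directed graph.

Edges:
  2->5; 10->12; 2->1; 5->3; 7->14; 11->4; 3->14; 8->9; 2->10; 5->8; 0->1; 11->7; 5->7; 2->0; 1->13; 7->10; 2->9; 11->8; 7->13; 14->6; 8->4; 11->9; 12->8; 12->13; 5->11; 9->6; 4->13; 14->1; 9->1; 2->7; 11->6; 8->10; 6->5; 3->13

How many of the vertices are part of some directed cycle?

10

A vertex is on a directed cycle iff it belongs to a strongly connected component of size ≥ 2 (or has a self-loop).
The vertices on cycles are {3, 5, 6, 7, 8, 9, 10, 11, 12, 14} — 10 in total.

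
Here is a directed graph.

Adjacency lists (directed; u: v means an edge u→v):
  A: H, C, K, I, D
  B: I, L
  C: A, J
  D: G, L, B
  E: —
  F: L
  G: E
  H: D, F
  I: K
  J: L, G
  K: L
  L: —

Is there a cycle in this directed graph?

Yes

DFS with white/gray/black marking, starting from C:
C gray
  A gray
    H gray
      D gray
        G gray
          E gray
          E black
        G black
        L gray
        L black
        B gray
          I gray
            K gray
              K→L: L black — skip
            K black
          I black
          B→L: L black — skip
        B black
      D black
      F gray
        F→L: L black — skip
      F black
    H black
    A→C: C is gray → back edge
Back edge found, so a cycle exists: C → A → C.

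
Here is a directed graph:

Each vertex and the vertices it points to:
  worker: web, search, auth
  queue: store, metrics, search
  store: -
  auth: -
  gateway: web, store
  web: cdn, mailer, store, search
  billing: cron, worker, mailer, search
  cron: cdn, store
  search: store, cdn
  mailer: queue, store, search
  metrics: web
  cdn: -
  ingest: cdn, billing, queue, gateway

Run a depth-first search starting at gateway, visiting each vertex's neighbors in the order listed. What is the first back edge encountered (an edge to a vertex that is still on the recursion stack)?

metrics->web

DFS from gateway (visiting each vertex's neighbors in the order listed); mark gray on enter, black on exit:
gateway gray
  web gray
    cdn gray
    cdn black
    mailer gray
      queue gray
        store gray
        store black
        metrics gray
          metrics→web: web is gray → back edge
First back edge: metrics → web.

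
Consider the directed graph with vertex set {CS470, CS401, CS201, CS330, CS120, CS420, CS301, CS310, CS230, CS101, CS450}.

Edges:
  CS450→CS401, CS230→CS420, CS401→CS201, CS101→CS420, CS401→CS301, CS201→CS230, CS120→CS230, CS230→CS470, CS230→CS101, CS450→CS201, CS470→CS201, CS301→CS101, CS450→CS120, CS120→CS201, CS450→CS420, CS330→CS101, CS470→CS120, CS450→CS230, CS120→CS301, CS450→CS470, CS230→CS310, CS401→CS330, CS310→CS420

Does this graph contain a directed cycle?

Yes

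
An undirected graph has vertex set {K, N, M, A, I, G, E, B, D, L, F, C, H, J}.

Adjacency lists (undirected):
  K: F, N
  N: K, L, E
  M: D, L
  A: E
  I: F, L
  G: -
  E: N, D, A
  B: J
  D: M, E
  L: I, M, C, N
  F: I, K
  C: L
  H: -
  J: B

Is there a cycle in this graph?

Yes

DFS, tracking each vertex's parent; an edge to a visited non-parent vertex closes a cycle.
Start from E:
visit E (parent –)
  visit N (parent E)
    visit K (parent N)
      visit F (parent K)
        visit I (parent F)
          I–F: parent, skip
          visit L (parent I)
            L–I: parent, skip
            visit M (parent L)
              visit D (parent M)
                D–M: parent, skip
                D–E: E visited and ≠ parent → cycle
Cycle: E – N – K – F – I – L – M – D – E.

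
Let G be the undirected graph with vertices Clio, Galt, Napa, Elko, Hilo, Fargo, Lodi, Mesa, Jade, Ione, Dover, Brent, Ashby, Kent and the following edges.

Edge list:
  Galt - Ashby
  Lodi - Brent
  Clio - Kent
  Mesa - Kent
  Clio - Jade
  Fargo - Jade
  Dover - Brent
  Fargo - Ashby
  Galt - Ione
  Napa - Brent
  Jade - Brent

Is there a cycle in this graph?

DFS, tracking each vertex's parent; an edge to a visited non-parent vertex closes a cycle.
Start from Kent:
visit Kent (parent –)
  visit Mesa (parent Kent)
    Mesa–Kent: parent, skip
  visit Clio (parent Kent)
    visit Jade (parent Clio)
      Jade–Clio: parent, skip
      visit Fargo (parent Jade)
        visit Ashby (parent Fargo)
          Ashby–Fargo: parent, skip
          visit Galt (parent Ashby)
            visit Ione (parent Galt)
              Ione–Galt: parent, skip
            Galt–Ashby: parent, skip
        Fargo–Jade: parent, skip
      visit Brent (parent Jade)
        visit Napa (parent Brent)
          Napa–Brent: parent, skip
        visit Dover (parent Brent)
          Dover–Brent: parent, skip
        Brent–Jade: parent, skip
        visit Lodi (parent Brent)
          Lodi–Brent: parent, skip
    Clio–Kent: parent, skip
visit Elko (parent –)
visit Hilo (parent –)
No non-parent visited neighbor found — the graph is a forest.

No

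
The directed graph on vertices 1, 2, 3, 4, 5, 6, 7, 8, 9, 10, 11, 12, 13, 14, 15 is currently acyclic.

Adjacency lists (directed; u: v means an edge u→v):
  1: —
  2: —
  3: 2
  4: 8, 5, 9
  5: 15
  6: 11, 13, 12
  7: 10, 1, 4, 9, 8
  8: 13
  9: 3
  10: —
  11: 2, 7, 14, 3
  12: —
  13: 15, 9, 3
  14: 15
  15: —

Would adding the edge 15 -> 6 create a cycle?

Yes

Adding 15→6 creates a cycle iff 6 can already reach 15.
Path from 6: 6 → 13 → 15.
So 6 → … → 15 → 6 is a cycle.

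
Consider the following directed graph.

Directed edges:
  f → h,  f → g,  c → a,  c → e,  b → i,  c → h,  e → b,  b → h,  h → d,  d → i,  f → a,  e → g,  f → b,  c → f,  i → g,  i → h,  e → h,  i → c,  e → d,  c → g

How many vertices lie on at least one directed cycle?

A vertex is on a directed cycle iff it belongs to a strongly connected component of size ≥ 2 (or has a self-loop).
The vertices on cycles are {b, c, d, e, f, h, i} — 7 in total.

7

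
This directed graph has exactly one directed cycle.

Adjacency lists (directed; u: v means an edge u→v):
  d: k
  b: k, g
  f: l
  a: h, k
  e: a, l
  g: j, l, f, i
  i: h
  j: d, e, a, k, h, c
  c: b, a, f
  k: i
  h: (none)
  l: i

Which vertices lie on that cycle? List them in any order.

DFS with gray/black marking from j:
j gray
  d gray
    k gray
      i gray
        h gray
        h black
      i black
    k black
  d black
  e gray
    a gray
      a→h: h black — skip
      a→k: k black — skip
    a black
    l gray
      l→i: i black — skip
    l black
  e black
  j→a: a black — skip
  j→k: k black — skip
  j→h: h black — skip
  c gray
    b gray
      b→k: k black — skip
      g gray
        g→j: j is gray → back edge
Back edge closes the cycle j → c → b → g → j; its vertices are {b, c, g, j}.

b, c, g, j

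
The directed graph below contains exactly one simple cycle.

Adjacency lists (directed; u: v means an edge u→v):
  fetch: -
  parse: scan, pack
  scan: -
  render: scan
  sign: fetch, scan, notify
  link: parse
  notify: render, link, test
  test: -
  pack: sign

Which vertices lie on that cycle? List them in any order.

DFS with gray/black marking from pack:
pack gray
  sign gray
    fetch gray
    fetch black
    scan gray
    scan black
    notify gray
      render gray
        render→scan: scan black — skip
      render black
      link gray
        parse gray
          parse→scan: scan black — skip
          parse→pack: pack is gray → back edge
Back edge closes the cycle pack → sign → notify → link → parse → pack; its vertices are {link, pack, sign, parse, notify}.

link, pack, sign, parse, notify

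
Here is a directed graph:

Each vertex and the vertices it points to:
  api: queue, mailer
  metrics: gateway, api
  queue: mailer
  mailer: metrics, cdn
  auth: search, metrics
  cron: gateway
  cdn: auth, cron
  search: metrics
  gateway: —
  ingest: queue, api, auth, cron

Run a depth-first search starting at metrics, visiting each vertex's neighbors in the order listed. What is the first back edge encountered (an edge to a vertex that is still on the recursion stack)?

mailer->metrics

DFS from metrics (visiting each vertex's neighbors in the order listed); mark gray on enter, black on exit:
metrics gray
  gateway gray
  gateway black
  api gray
    queue gray
      mailer gray
        mailer→metrics: metrics is gray → back edge
First back edge: mailer → metrics.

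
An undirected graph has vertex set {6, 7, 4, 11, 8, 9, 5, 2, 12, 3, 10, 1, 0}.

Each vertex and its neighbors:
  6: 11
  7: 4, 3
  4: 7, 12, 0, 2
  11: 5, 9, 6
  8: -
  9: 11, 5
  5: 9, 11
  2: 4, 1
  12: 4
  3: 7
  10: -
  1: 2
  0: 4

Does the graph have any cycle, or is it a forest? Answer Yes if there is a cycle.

DFS, tracking each vertex's parent; an edge to a visited non-parent vertex closes a cycle.
Start from 1:
visit 1 (parent –)
  visit 2 (parent 1)
    visit 4 (parent 2)
      visit 7 (parent 4)
        7–4: parent, skip
        visit 3 (parent 7)
          3–7: parent, skip
      visit 12 (parent 4)
        12–4: parent, skip
      visit 0 (parent 4)
        0–4: parent, skip
      4–2: parent, skip
    2–1: parent, skip
visit 6 (parent –)
  visit 11 (parent 6)
    visit 5 (parent 11)
      visit 9 (parent 5)
        9–11: 11 visited and ≠ parent → cycle
Cycle: 11 – 5 – 9 – 11.

Yes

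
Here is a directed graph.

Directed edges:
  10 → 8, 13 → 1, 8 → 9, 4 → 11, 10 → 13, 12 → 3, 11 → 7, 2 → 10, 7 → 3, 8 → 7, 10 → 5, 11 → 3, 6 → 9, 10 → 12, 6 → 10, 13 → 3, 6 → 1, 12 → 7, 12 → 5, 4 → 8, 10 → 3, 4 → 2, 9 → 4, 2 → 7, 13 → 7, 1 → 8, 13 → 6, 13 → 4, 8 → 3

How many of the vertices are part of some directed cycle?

A vertex is on a directed cycle iff it belongs to a strongly connected component of size ≥ 2 (or has a self-loop).
The vertices on cycles are {1, 2, 4, 6, 8, 9, 10, 13} — 8 in total.

8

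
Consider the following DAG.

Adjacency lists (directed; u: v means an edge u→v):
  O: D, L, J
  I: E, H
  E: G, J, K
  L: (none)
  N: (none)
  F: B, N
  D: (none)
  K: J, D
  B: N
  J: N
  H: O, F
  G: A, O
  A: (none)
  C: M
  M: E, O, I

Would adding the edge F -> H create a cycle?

Yes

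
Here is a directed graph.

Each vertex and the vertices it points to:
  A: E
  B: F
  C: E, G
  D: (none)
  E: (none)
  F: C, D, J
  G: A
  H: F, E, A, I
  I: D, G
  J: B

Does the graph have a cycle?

Yes

DFS with white/gray/black marking, starting from F:
F gray
  C gray
    E gray
    E black
    G gray
      A gray
        A→E: E black — skip
      A black
    G black
  C black
  D gray
  D black
  J gray
    B gray
      B→F: F is gray → back edge
Back edge found, so a cycle exists: F → J → B → F.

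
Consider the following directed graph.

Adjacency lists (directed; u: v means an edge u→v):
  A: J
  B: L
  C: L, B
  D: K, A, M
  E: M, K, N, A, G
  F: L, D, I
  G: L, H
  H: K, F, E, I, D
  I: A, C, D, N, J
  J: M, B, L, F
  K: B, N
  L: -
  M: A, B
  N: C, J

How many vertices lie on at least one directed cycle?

11

A vertex is on a directed cycle iff it belongs to a strongly connected component of size ≥ 2 (or has a self-loop).
The vertices on cycles are {A, D, E, F, G, H, I, J, K, M, N} — 11 in total.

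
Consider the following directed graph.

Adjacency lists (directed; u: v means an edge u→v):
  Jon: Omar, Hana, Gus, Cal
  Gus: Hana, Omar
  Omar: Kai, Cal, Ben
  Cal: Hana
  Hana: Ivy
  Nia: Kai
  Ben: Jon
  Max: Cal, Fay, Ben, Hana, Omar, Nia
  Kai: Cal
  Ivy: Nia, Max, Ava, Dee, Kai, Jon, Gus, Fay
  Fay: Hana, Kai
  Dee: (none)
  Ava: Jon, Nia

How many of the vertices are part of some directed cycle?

12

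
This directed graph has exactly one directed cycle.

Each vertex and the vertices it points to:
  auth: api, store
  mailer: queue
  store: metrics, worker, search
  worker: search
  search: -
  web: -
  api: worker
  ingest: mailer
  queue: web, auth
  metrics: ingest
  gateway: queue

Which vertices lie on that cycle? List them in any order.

auth, queue, store, ingest, mailer, metrics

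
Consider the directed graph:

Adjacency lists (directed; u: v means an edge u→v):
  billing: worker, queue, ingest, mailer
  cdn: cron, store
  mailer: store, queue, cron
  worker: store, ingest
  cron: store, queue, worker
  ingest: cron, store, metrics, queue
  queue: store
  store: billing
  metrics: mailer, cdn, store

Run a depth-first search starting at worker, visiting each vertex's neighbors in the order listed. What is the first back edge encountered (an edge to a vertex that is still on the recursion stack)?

DFS from worker (visiting each vertex's neighbors in the order listed); mark gray on enter, black on exit:
worker gray
  store gray
    billing gray
      billing→worker: worker is gray → back edge
First back edge: billing → worker.

billing→worker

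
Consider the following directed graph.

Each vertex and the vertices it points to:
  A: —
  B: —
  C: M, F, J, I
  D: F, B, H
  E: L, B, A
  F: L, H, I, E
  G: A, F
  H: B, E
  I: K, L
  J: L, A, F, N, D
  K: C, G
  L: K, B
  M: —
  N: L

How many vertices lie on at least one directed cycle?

11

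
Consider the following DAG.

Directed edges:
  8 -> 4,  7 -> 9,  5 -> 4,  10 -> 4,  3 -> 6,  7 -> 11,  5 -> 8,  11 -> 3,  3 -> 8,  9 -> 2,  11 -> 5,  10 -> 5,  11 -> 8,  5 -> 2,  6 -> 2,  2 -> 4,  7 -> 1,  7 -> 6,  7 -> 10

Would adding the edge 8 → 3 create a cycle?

Yes

Adding 8→3 creates a cycle iff 3 can already reach 8.
Path from 3: 3 → 8.
So 3 → … → 8 → 3 is a cycle.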